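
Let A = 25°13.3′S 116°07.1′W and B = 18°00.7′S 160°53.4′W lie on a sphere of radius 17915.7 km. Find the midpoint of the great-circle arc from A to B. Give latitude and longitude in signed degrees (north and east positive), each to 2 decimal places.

-23.20°, -139.09°

The central angle between A and B is δ = 0.7340 rad.
With f = 0.5, the slerp weights are sin((1−f)δ)/sin δ = 0.5357 and sin(fδ)/sin δ = 0.5357.
Weighted sum of the unit vectors: (0.5357)·(-0.3983,-0.8123,-0.4261) + (0.5357)·(-0.8986,-0.3113,-0.3092) = (-0.6947, -0.6019, -0.3939).
Converting back: φ = atan2(z, √(x²+y²)) = -23.20°, λ = atan2(y, x) = -139.09°.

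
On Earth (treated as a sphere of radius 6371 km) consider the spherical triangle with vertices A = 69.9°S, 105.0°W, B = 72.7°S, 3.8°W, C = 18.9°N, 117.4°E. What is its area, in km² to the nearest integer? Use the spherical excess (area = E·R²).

34938653 km²

Side lengths (central angles): a = 2.0432, b = 2.1463, c = 0.5017 rad; semiperimeter s = 2.3456.
By l'Huilier's theorem, tan(E/4) = √[tan(s/2) tan((s−a)/2) tan((s−b)/2) tan((s−c)/2)], giving spherical excess E = 0.8608 rad.
Area = E·R² = 0.8608 × (6371)² ≈ 34938653 km².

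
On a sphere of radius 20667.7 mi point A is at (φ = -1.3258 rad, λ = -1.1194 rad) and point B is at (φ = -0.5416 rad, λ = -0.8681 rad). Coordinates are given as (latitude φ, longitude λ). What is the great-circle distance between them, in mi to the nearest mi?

16398 mi

Let φ₁ = -1.3258 rad, φ₂ = -0.5416 rad, and Δλ = 0.2513 rad.
Haversine: a = sin²(Δφ/2) + cos φ₁ cos φ₂ sin²(Δλ/2) = 0.1460 + (0.2426)(0.8569)(0.0157) = 0.14929.
Central angle c = 2·arcsin(√a) = 0.79340 rad.
Distance = R·c = 20667.7 × 0.7934 ≈ 16398 mi.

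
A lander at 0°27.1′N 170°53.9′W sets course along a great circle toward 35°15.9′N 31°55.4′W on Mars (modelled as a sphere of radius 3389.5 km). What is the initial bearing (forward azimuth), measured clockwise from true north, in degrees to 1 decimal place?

With φ₁ = 0.0079, φ₂ = 0.6155, Δλ = 2.4256 rad, the forward-azimuth formula gives
θ = atan2( sin Δλ cos φ₂ , cos φ₁ sin φ₂ − sin φ₁ cos φ₂ cos Δλ ) = atan2(0.5359, 0.5822) = 42.63°.
So the initial bearing is 42.6°.

42.6°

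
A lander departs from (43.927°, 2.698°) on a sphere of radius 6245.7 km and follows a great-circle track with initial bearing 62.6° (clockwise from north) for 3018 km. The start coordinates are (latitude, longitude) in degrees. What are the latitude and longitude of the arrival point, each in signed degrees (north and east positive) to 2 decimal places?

50.20°, 42.82°

Angular distance δ = d/R = 3018/6245.7 = 0.48321 rad; initial bearing θ = 1.0926 rad.
sin φ₂ = sin φ₁ cos δ + cos φ₁ sin δ cos θ = (0.6937)(0.8855) + (0.7202)(0.4646)(0.4602) = 0.7683, so φ₂ = 50.20°.
Δλ = atan2(sin θ sin δ cos φ₁, cos δ − sin φ₁ sin φ₂) = atan2(0.2971, 0.3525) = 40.125°.
λ₂ = 2.698° + 40.125° = 42.82°.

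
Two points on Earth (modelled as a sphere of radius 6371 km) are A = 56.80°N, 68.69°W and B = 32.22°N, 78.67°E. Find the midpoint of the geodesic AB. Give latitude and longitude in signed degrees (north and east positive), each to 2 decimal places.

70.50°, 41.17°

The central angle between A and B is δ = 1.5147 rad.
With f = 0.5, the slerp weights are sin((1−f)δ)/sin δ = 0.6881 and sin(fδ)/sin δ = 0.6881.
Weighted sum of the unit vectors: (0.6881)·(0.1990,-0.5101,0.8368) + (0.6881)·(0.1662,0.8295,0.5332) = (0.2513, 0.2198, 0.9426).
Converting back: φ = atan2(z, √(x²+y²)) = 70.50°, λ = atan2(y, x) = 41.17°.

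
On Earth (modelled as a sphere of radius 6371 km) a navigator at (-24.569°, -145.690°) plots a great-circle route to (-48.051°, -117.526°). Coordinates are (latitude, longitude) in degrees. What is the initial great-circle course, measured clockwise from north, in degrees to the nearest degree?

144°

Δλ = 28.164° = 0.4916 rad.
y = sin Δλ · cos φ₂ = (0.4720)(0.6685) = 0.3155
x = cos φ₁ sin φ₂ − sin φ₁ cos φ₂ cos Δλ = (0.9095)(-0.7437) − (-0.4158)(0.6685)(0.8816) = -0.4314
θ = atan2(y, x) = 143.82°, so the bearing is 144°.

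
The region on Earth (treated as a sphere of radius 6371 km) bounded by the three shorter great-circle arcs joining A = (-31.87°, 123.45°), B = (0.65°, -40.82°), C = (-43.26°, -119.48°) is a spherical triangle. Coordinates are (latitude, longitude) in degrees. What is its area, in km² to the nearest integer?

Side lengths (central angles): a = 1.4350, b = 1.4903, c = 2.5381 rad; semiperimeter s = 2.7317.
By l'Huilier's theorem, tan(E/4) = √[tan(s/2) tan((s−a)/2) tan((s−b)/2) tan((s−c)/2)], giving spherical excess E = 1.8642 rad.
Area = E·R² = 1.8642 × (6371)² ≈ 75667748 km².

75667748 km²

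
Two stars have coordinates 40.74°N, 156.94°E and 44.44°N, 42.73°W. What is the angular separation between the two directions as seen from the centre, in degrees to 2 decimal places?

93.01°

With latitudes φ₁ = 40.740°, φ₂ = 44.440° and longitude difference Δλ = 160.330°:
Haversine: a = sin²(Δφ/2) + cos φ₁ cos φ₂ sin²(Δλ/2) = 0.0010 + (0.7577)(0.7140)(0.9708) = 0.52623.
Central angle c = 2·arcsin(√a) = 1.62328 rad.
So the angular separation is 93.01°.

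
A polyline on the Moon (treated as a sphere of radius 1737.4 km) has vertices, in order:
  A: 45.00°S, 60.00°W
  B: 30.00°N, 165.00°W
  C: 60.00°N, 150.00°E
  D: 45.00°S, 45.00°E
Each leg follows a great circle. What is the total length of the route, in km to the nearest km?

9033 km

Leg A→B: central angle 2.1084 rad, distance 3663.1 km.
Leg B→C: central angle 0.7389 rad, distance 1283.8 km.
Leg C→D: central angle 2.3516 rad, distance 4085.7 km.
Total: 3663.1 + 1283.8 + 4085.7 ≈ 9033 km.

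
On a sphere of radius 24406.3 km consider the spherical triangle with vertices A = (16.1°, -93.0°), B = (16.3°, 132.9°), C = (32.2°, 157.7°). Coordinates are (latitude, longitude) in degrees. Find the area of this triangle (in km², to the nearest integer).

42652868 km²

Side lengths (central angles): a = 0.4803, b = 1.6920, c = 2.1699 rad; semiperimeter s = 2.1711.
By l'Huilier's theorem, tan(E/4) = √[tan(s/2) tan((s−a)/2) tan((s−b)/2) tan((s−c)/2)], giving spherical excess E = 0.0716 rad.
Area = E·R² = 0.0716 × (24406.3)² ≈ 42652868 km².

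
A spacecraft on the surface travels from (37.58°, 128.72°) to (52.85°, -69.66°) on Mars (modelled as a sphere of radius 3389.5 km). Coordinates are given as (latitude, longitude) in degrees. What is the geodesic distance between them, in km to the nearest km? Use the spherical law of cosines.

Let φ₁ = 0.6559 rad, φ₂ = 0.9224 rad, and Δλ = 2.8208 rad.
cos c = sin φ₁ sin φ₂ + cos φ₁ cos φ₂ cos Δλ = (0.6099)(0.7971) + (0.7925)(0.6039)(-0.9490) = 0.03192,
so c = arccos(0.03192) = 1.53887 rad.
Distance = R·c = 3389.5 × 1.5389 ≈ 5216 km.

5216 km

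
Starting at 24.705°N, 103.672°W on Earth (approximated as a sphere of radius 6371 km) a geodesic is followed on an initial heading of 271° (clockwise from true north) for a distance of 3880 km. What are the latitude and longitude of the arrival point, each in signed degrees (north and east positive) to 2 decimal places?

20.60°, -141.34°

Angular distance δ = d/R = 3880/6371 = 0.60901 rad; initial bearing θ = 4.7298 rad.
sin φ₂ = sin φ₁ cos δ + cos φ₁ sin δ cos θ = (0.4179)(0.8202) + (0.9085)(0.5721)(0.0175) = 0.3519, so φ₂ = 20.60°.
Δλ = atan2(sin θ sin δ cos φ₁, cos δ − sin φ₁ sin φ₂) = atan2(-0.5196, 0.6731) = -37.665°.
λ₂ = -103.672° − 37.665° = -141.34°.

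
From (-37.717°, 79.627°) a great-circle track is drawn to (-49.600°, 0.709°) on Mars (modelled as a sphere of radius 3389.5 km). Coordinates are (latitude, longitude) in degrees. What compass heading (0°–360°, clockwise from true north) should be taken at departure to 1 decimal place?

230.4°

With φ₁ = -0.6583, φ₂ = -0.8657, Δλ = -1.3774 rad, the forward-azimuth formula gives
θ = atan2( sin Δλ cos φ₂ , cos φ₁ sin φ₂ − sin φ₁ cos φ₂ cos Δλ ) = atan2(-0.6360, -0.5262) = -129.60°.
Adding 360° brings this into [0°, 360°): 230.4°.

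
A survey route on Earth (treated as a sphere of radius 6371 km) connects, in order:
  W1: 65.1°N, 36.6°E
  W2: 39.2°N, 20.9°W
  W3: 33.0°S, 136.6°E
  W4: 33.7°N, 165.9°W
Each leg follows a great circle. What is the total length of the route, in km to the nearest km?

Leg W1→W2: central angle 0.7249 rad, distance 4618.1 km.
Leg W2→W3: central angle 2.8074 rad, distance 17886.0 km.
Leg W3→W4: central angle 1.4980 rad, distance 9543.9 km.
Total: 4618.1 + 17886.0 + 9543.9 ≈ 32048 km.

32048 km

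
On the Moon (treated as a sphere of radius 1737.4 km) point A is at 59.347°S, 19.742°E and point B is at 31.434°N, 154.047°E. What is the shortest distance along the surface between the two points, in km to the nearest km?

4209 km

With latitudes φ₁ = -59.347°, φ₂ = 31.434° and longitude difference Δλ = 134.305°:
Haversine: a = sin²(Δφ/2) + cos φ₁ cos φ₂ sin²(Δλ/2) = 0.5068 + (0.5098)(0.8532)(0.8492) = 0.87625.
Central angle c = 2·arcsin(√a) = 2.42264 rad.
Distance = R·c = 1737.4 × 2.4226 ≈ 4209 km.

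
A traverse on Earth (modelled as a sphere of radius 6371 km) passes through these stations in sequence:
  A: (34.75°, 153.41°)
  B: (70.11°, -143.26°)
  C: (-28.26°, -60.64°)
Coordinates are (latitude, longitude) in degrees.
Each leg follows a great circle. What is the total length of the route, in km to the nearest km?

Leg A→B: central angle 0.8480 rad, distance 5402.8 km.
Leg B→C: central angle 1.9897 rad, distance 12676.2 km.
Total: 5402.8 + 12676.2 ≈ 18079 km.

18079 km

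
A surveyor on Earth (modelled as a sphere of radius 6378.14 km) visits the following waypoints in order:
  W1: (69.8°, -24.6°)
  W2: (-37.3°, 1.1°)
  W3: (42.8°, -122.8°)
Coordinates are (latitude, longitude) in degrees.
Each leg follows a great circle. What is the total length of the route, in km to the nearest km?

Leg W1→W2: central angle 1.8978 rad, distance 12104.5 km.
Leg W2→W3: central angle 2.3998 rad, distance 15306.4 km.
Total: 12104.5 + 15306.4 ≈ 27411 km.

27411 km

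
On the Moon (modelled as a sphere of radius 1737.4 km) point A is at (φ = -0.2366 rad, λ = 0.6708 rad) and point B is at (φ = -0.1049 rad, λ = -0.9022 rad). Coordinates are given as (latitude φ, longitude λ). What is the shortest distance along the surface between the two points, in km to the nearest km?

2690 km

In radians: φ₁ = -0.2366, φ₂ = -0.1049, Δλ = -90.126° = -1.5730 rad.
cos c = sin φ₁ sin φ₂ + cos φ₁ cos φ₂ cos Δλ = (-0.2344)(-0.1047) + (0.9721)(0.9945)(-0.0022) = 0.02241,
so c = arccos(0.02241) = 1.54838 rad.
Distance = R·c = 1737.4 × 1.5484 ≈ 2690 km.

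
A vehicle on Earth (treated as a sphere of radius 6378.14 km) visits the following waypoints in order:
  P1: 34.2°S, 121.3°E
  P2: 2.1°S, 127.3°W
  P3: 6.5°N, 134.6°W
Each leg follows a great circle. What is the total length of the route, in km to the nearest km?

Leg P1→P2: central angle 1.8556 rad, distance 11835.4 km.
Leg P2→P3: central angle 0.1967 rad, distance 1254.9 km.
Total: 11835.4 + 1254.9 ≈ 13090 km.

13090 km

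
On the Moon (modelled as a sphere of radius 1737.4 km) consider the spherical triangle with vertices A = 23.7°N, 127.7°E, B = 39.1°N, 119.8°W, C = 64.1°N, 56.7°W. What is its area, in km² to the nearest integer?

2380157 km²

Side lengths (central angles): a = 0.7660, b = 1.6080, c = 1.5892 rad; semiperimeter s = 1.9816.
By l'Huilier's theorem, tan(E/4) = √[tan(s/2) tan((s−a)/2) tan((s−b)/2) tan((s−c)/2)], giving spherical excess E = 0.7885 rad.
Area = E·R² = 0.7885 × (1737.4)² ≈ 2380157 km².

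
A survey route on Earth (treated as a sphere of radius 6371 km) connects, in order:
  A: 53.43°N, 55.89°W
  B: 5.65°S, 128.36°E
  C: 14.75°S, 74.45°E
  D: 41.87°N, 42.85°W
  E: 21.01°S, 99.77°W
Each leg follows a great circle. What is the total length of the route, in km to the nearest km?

Leg A→B: central angle 2.3055 rad, distance 14688.2 km.
Leg B→C: central angle 0.9373 rad, distance 5971.7 km.
Leg C→D: central angle 2.0946 rad, distance 13345.0 km.
Leg D→E: central angle 1.4302 rad, distance 9111.9 km.
Total: 14688.2 + 5971.7 + 13345.0 + 9111.9 ≈ 43117 km.

43117 km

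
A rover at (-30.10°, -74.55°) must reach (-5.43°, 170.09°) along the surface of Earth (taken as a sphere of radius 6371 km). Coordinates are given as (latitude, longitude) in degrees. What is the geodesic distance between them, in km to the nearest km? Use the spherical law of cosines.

12092 km

Let φ₁ = -0.5253 rad, φ₂ = -0.0948 rad, and Δλ = -2.0134 rad.
cos c = sin φ₁ sin φ₂ + cos φ₁ cos φ₂ cos Δλ = (-0.5015)(-0.0946) + (0.8652)(0.9955)(-0.4283) = -0.32143,
so c = arccos(-0.32143) = 1.89803 rad.
Distance = R·c = 6371 × 1.8980 ≈ 12092 km.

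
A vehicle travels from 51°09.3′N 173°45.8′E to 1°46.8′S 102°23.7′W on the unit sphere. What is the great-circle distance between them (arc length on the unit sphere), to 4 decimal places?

1.5277

With latitudes φ₁ = 51.155°, φ₂ = -1.780° and longitude difference Δλ = 83.842°:
cos c = sin φ₁ sin φ₂ + cos φ₁ cos φ₂ cos Δλ = (0.7788)(-0.0311) + (0.6272)(0.9995)(0.1073) = 0.04306,
so c = arccos(0.04306) = 1.52772 rad.
On the unit sphere the arc length equals the central angle: 1.5277.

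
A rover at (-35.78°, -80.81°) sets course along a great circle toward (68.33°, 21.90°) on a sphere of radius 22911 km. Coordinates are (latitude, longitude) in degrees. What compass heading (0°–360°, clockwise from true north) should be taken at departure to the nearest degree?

Δλ = 102.710° = 1.7926 rad.
y = sin Δλ · cos φ₂ = (0.9755)(0.3693) = 0.3602
x = cos φ₁ sin φ₂ − sin φ₁ cos φ₂ cos Δλ = (0.8113)(0.9293) − (-0.5847)(0.3693)(-0.2200) = 0.7064
θ = atan2(y, x) = 27.02°, so the bearing is 27°.

27°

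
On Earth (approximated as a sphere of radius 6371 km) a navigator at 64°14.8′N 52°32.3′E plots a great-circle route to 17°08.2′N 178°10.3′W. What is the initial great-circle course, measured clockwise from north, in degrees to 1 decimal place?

47.7°

Δλ = 129.290° = 2.2565 rad.
y = sin Δλ · cos φ₂ = (0.7740)(0.9556) = 0.7396
x = cos φ₁ sin φ₂ − sin φ₁ cos φ₂ cos Δλ = (0.4345)(0.2947) − (0.9007)(0.9556)(-0.6332) = 0.6731
θ = atan2(y, x) = 47.70°, so the bearing is 47.7°.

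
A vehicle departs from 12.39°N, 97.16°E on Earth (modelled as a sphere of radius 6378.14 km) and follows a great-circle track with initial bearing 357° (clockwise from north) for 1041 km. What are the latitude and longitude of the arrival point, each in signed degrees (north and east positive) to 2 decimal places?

Angular distance δ = d/R = 1041/6378.14 = 0.16321 rad; initial bearing θ = 6.2308 rad.
sin φ₂ = sin φ₁ cos δ + cos φ₁ sin δ cos θ = (0.2146)(0.9867) + (0.9767)(0.1625)(0.9986) = 0.3702, so φ₂ = 21.73°.
Δλ = atan2(sin θ sin δ cos φ₁, cos δ − sin φ₁ sin φ₂) = atan2(-0.0083, 0.9073) = -0.525°.
λ₂ = 97.160° − 0.525° = 96.64°.

21.73°, 96.64°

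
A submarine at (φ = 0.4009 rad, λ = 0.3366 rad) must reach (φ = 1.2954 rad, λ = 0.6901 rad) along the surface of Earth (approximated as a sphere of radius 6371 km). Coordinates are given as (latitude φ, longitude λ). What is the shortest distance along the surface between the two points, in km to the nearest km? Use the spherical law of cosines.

5824 km

Let φ₁ = 0.4009 rad, φ₂ = 1.2954 rad, and Δλ = 0.3535 rad.
cos c = sin φ₁ sin φ₂ + cos φ₁ cos φ₂ cos Δλ = (0.3902)(0.9623) + (0.9207)(0.2719)(0.9382) = 0.61043,
so c = arccos(0.61043) = 0.91420 rad.
Distance = R·c = 6371 × 0.9142 ≈ 5824 km.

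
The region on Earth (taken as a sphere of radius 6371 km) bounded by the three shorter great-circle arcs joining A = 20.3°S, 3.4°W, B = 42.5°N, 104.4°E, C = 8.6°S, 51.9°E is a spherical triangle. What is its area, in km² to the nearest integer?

22131085 km²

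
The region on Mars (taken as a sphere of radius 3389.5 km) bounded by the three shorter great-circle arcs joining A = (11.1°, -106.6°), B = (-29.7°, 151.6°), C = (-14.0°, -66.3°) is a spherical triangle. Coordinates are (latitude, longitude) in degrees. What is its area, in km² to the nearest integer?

Side lengths (central angles): a = 2.1474, b = 0.8236, c = 1.8439 rad; semiperimeter s = 2.4074.
By l'Huilier's theorem, tan(E/4) = √[tan(s/2) tan((s−a)/2) tan((s−b)/2) tan((s−c)/2)], giving spherical excess E = 1.2236 rad.
Area = E·R² = 1.2236 × (3389.5)² ≈ 14057158 km².

14057158 km²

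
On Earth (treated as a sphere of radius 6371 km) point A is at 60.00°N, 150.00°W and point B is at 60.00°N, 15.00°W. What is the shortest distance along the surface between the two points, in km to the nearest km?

6118 km

In radians: φ₁ = 1.0472, φ₂ = 1.0472, Δλ = 135.000° = 2.3562 rad.
Haversine: a = sin²(Δφ/2) + cos φ₁ cos φ₂ sin²(Δλ/2) = 0.0000 + (0.5000)(0.5000)(0.8536) = 0.21339.
Central angle c = 2·arcsin(√a) = 0.96036 rad.
Distance = R·c = 6371 × 0.9604 ≈ 6118 km.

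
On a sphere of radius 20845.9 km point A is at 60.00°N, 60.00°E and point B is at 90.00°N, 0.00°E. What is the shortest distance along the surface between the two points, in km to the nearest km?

10915 km

With latitudes φ₁ = 60.000°, φ₂ = 90.000° and longitude difference Δλ = -60.000°:
cos c = sin φ₁ sin φ₂ + cos φ₁ cos φ₂ cos Δλ = (0.8660)(1.0000) + (0.5000)(0.0000)(0.5000) = 0.86603,
so c = arccos(0.86603) = 0.52360 rad.
Distance = R·c = 20845.9 × 0.5236 ≈ 10915 km.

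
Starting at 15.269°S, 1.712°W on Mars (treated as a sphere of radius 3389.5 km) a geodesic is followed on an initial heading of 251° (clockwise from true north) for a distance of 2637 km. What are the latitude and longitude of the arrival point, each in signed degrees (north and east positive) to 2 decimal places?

Angular distance δ = d/R = 2637/3389.5 = 0.77799 rad; initial bearing θ = 4.3808 rad.
sin φ₂ = sin φ₁ cos δ + cos φ₁ sin δ cos θ = (-0.2634)(0.7123) + (0.9647)(0.7018)(-0.3256) = -0.4080, so φ₂ = -24.08°.
Δλ = atan2(sin θ sin δ cos φ₁, cos δ − sin φ₁ sin φ₂) = atan2(-0.6402, 0.6049) = -46.625°.
λ₂ = -1.712° − 46.625° = -48.34°.

-24.08°, -48.34°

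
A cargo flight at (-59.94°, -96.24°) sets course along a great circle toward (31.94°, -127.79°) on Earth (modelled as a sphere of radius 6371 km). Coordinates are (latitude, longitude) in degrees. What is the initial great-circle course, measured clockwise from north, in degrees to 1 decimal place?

With φ₁ = -1.0462, φ₂ = 0.5575, Δλ = -0.5507 rad, the forward-azimuth formula gives
θ = atan2( sin Δλ cos φ₂ , cos φ₁ sin φ₂ − sin φ₁ cos φ₂ cos Δλ ) = atan2(-0.4440, 0.8909) = -26.49°.
Adding 360° brings this into [0°, 360°): 333.5°.

333.5°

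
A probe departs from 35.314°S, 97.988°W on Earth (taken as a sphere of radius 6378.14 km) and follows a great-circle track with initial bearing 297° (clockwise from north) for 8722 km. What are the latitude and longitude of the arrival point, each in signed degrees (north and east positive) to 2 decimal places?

14.25°, -162.19°

Angular distance δ = d/R = 8722/6378.14 = 1.36748 rad; initial bearing θ = 5.1836 rad.
sin φ₂ = sin φ₁ cos δ + cos φ₁ sin δ cos θ = (-0.5781)(0.2019) + (0.8160)(0.9794)(0.4540) = 0.2461, so φ₂ = 14.25°.
Δλ = atan2(sin θ sin δ cos φ₁, cos δ − sin φ₁ sin φ₂) = atan2(-0.7121, 0.3442) = -64.204°.
λ₂ = -97.988° − 64.204° = -162.19°.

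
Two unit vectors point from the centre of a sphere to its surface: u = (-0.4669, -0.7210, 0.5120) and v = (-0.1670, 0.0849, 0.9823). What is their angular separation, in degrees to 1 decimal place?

u·v = 0.5197; |u| = 1.0000, |v| = 1.0000.
cos θ = (u·v)/(|u||v|) = 0.5197, so θ = 58.7°.

58.7°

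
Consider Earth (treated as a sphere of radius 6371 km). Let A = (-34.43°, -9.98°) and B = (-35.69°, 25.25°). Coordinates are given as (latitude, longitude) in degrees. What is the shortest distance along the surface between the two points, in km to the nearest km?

In radians: φ₁ = -0.6009, φ₂ = -0.6229, Δλ = 35.230° = 0.6149 rad.
cos c = sin φ₁ sin φ₂ + cos φ₁ cos φ₂ cos Δλ = (-0.5654)(-0.5834) + (0.8248)(0.8122)(0.8168) = 0.87706,
so c = arccos(0.87706) = 0.50109 rad.
Distance = R·c = 6371 × 0.5011 ≈ 3192 km.

3192 km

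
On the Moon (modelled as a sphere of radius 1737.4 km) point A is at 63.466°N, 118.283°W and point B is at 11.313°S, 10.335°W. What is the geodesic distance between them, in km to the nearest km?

Let φ₁ = 1.1077 rad, φ₂ = -0.1974 rad, and Δλ = 1.8840 rad.
Haversine: a = sin²(Δφ/2) + cos φ₁ cos φ₂ sin²(Δλ/2) = 0.3687 + (0.4467)(0.9806)(0.6541) = 0.65525.
Central angle c = 2·arcsin(√a) = 1.88651 rad.
Distance = R·c = 1737.4 × 1.8865 ≈ 3278 km.

3278 km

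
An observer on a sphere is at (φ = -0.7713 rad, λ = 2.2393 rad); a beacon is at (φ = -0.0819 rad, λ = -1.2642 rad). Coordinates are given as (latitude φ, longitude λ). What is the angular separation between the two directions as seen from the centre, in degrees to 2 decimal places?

Let φ₁ = -0.7713 rad, φ₂ = -0.0819 rad, and Δλ = 2.7797 rad.
Haversine: a = sin²(Δφ/2) + cos φ₁ cos φ₂ sin²(Δλ/2) = 0.1142 + (0.7170)(0.9966)(0.9676) = 0.80564.
Central angle c = 2·arcsin(√a) = 2.22848 rad.
So the angular separation is 127.68°.

127.68°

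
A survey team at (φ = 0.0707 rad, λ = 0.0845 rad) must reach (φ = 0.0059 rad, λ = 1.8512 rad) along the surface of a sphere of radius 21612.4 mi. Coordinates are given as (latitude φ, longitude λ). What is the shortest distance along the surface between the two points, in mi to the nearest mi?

38163 mi

In radians: φ₁ = 0.0707, φ₂ = 0.0059, Δλ = 101.224° = 1.7667 rad.
cos c = sin φ₁ sin φ₂ + cos φ₁ cos φ₂ cos Δλ = (0.0706)(0.0059) + (0.9975)(1.0000)(-0.1947) = -0.19375,
so c = arccos(-0.19375) = 1.76578 rad.
Distance = R·c = 21612.4 × 1.7658 ≈ 38163 mi.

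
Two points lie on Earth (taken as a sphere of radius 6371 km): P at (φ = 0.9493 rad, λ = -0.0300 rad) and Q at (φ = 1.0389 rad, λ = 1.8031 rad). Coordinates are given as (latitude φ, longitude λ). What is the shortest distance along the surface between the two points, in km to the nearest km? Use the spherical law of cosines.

With latitudes φ₁ = 54.391°, φ₂ = 59.525° and longitude difference Δλ = 105.029°:
cos c = sin φ₁ sin φ₂ + cos φ₁ cos φ₂ cos Δλ = (0.8130)(0.8618) + (0.5823)(0.5072)(-0.2593) = 0.62412,
so c = arccos(0.62412) = 0.89680 rad.
Distance = R·c = 6371 × 0.8968 ≈ 5713 km.

5713 km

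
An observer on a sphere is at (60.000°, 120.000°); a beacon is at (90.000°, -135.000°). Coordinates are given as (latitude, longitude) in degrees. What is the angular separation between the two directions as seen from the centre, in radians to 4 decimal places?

In radians: φ₁ = 1.0472, φ₂ = 1.5708, Δλ = 105.000° = 1.8326 rad.
Haversine: a = sin²(Δφ/2) + cos φ₁ cos φ₂ sin²(Δλ/2) = 0.0670 + (0.5000)(0.0000)(0.6294) = 0.06699.
Central angle c = 2·arcsin(√a) = 0.52360 rad.
So the angular separation is 0.5236 rad.

0.5236 rad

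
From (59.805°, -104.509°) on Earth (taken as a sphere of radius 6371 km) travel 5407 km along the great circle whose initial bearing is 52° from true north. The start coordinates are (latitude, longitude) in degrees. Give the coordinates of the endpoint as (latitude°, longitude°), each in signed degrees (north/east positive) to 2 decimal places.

Angular distance δ = d/R = 5407/6371 = 0.84869 rad; initial bearing θ = 0.9076 rad.
sin φ₂ = sin φ₁ cos δ + cos φ₁ sin δ cos θ = (0.8643)(0.6610) + (0.5029)(0.7504)(0.6157) = 0.8036, so φ₂ = 53.48°.
Δλ = atan2(sin θ sin δ cos φ₁, cos δ − sin φ₁ sin φ₂) = atan2(0.2974, -0.0336) = 96.453°.
λ₂ = -104.509° + 96.453° = -8.06°.

53.48°, -8.06°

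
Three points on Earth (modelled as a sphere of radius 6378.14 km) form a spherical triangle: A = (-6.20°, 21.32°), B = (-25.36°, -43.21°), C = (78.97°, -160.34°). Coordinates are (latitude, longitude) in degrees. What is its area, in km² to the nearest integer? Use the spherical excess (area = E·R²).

71920612 km²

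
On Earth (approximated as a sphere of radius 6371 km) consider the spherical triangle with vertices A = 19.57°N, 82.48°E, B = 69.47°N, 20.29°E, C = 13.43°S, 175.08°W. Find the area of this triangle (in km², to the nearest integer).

Side lengths (central angles): a = 2.1489, b = 1.8496, c = 1.0839 rad; semiperimeter s = 2.5412.
By l'Huilier's theorem, tan(E/4) = √[tan(s/2) tan((s−a)/2) tan((s−b)/2) tan((s−c)/2)], giving spherical excess E = 1.7058 rad.
Area = E·R² = 1.7058 × (6371)² ≈ 69238915 km².

69238915 km²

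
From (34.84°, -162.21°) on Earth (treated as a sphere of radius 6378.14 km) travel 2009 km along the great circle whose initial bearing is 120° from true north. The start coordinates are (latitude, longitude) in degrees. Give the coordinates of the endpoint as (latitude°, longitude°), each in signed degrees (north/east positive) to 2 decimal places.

24.59°, -145.05°

Angular distance δ = d/R = 2009/6378.14 = 0.31498 rad; initial bearing θ = 2.0944 rad.
sin φ₂ = sin φ₁ cos δ + cos φ₁ sin δ cos θ = (0.5713)(0.9508) + (0.8208)(0.3098)(-0.5000) = 0.4160, so φ₂ = 24.59°.
Δλ = atan2(sin θ sin δ cos φ₁, cos δ − sin φ₁ sin φ₂) = atan2(0.2202, 0.7131) = 17.160°.
λ₂ = -162.210° + 17.160° = -145.05°.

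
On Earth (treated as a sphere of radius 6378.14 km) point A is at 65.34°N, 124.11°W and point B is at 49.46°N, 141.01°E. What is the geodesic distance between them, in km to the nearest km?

In radians: φ₁ = 1.1404, φ₂ = 0.8632, Δλ = -94.880° = -1.6560 rad.
Haversine: a = sin²(Δφ/2) + cos φ₁ cos φ₂ sin²(Δλ/2) = 0.0191 + (0.4172)(0.6500)(0.5425) = 0.16621.
Central angle c = 2·arcsin(√a) = 0.83985 rad.
Distance = R·c = 6378.14 × 0.8399 ≈ 5357 km.

5357 km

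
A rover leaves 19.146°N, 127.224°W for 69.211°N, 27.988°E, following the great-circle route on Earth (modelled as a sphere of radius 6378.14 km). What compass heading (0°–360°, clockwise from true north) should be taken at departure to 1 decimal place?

8.6°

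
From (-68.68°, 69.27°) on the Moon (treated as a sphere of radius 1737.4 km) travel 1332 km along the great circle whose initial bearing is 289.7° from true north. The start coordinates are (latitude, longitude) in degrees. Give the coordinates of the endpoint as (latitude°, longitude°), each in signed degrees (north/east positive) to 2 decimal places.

Angular distance δ = d/R = 1332/1737.4 = 0.76666 rad; initial bearing θ = 5.0562 rad.
sin φ₂ = sin φ₁ cos δ + cos φ₁ sin δ cos θ = (-0.9316)(0.7202) + (0.3636)(0.6937)(0.3371) = -0.5859, so φ₂ = -35.87°.
Δλ = atan2(sin θ sin δ cos φ₁, cos δ − sin φ₁ sin φ₂) = atan2(-0.2375, 0.1744) = -53.704°.
λ₂ = 69.270° − 53.704° = 15.57°.

-35.87°, 15.57°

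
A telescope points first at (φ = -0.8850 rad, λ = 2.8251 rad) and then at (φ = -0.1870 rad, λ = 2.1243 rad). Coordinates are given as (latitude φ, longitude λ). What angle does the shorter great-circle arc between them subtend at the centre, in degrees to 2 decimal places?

With latitudes φ₁ = -50.707°, φ₂ = -10.714° and longitude difference Δλ = -40.153°:
cos c = sin φ₁ sin φ₂ + cos φ₁ cos φ₂ cos Δλ = (-0.7739)(-0.1859) + (0.6333)(0.9826)(0.7643) = 0.61948,
so c = arccos(0.61948) = 0.90271 rad.
So the angular separation is 51.72°.

51.72°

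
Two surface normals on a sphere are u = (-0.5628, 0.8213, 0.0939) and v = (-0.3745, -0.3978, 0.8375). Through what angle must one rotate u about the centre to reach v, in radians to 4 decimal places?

u·v = -0.0373; |u| = 1.0000, |v| = 1.0000.
cos θ = (u·v)/(|u||v|) = -0.0373, so θ = 1.6081 rad.

1.6081 rad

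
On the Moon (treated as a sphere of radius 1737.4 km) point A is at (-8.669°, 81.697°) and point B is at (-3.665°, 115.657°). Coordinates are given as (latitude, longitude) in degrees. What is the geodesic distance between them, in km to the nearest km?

1034 km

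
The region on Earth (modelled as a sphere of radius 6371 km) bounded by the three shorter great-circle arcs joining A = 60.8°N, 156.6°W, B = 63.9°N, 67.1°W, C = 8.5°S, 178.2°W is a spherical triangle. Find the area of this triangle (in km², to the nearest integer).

Side lengths (central angles): a = 1.8644, b = 1.2455, c = 0.6668 rad; semiperimeter s = 1.8884.
By l'Huilier's theorem, tan(E/4) = √[tan(s/2) tan((s−a)/2) tan((s−b)/2) tan((s−c)/2)], giving spherical excess E = 0.2482 rad.
Area = E·R² = 0.2482 × (6371)² ≈ 10075864 km².

10075864 km²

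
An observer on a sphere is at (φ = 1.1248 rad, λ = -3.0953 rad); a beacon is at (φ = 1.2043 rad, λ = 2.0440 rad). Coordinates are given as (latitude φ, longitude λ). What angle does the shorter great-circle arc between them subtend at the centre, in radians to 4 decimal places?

In radians: φ₁ = 1.1248, φ₂ = 1.2043, Δλ = -65.540° = -1.1439 rad.
cos c = sin φ₁ sin φ₂ + cos φ₁ cos φ₂ cos Δλ = (0.9022)(0.9336) + (0.4314)(0.3583)(0.4141) = 0.90627,
so c = arccos(0.90627) = 0.43642 rad.
So the angular separation is 0.4364 rad.

0.4364 rad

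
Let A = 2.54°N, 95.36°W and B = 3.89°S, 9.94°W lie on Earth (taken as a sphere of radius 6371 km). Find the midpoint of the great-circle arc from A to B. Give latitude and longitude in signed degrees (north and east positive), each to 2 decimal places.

-0.92°, -52.69°

The central angle between A and B is δ = 1.4941 rad.
With f = 0.5, the slerp weights are sin((1−f)δ)/sin δ = 0.6815 and sin(fδ)/sin δ = 0.6815.
Weighted sum of the unit vectors: (0.6815)·(-0.0933,-0.9946,0.0443) + (0.6815)·(0.9827,-0.1722,-0.0678) = (0.6061, -0.7952, -0.0160).
Converting back: φ = atan2(z, √(x²+y²)) = -0.92°, λ = atan2(y, x) = -52.69°.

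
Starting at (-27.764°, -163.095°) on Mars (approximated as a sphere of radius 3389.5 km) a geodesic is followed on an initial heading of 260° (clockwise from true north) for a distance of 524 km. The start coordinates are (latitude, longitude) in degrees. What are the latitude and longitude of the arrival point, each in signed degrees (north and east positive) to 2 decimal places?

Angular distance δ = d/R = 524/3389.5 = 0.15460 rad; initial bearing θ = 4.5379 rad.
sin φ₂ = sin φ₁ cos δ + cos φ₁ sin δ cos θ = (-0.4658)(0.9881) + (0.8849)(0.1540)(-0.1736) = -0.4839, so φ₂ = -28.94°.
Δλ = atan2(sin θ sin δ cos φ₁, cos δ − sin φ₁ sin φ₂) = atan2(-0.1342, 0.7626) = -9.979°.
λ₂ = -163.095° − 9.979° = -173.07°.

-28.94°, -173.07°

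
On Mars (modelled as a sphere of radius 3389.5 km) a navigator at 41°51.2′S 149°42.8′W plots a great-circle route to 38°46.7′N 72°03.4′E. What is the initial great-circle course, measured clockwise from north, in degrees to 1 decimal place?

With φ₁ = -0.7305, φ₂ = 0.6768, Δλ = -2.4126 rad, the forward-azimuth formula gives
θ = atan2( sin Δλ cos φ₂ , cos φ₁ sin φ₂ − sin φ₁ cos φ₂ cos Δλ ) = atan2(-0.5193, 0.0786) = -81.40°.
Adding 360° brings this into [0°, 360°): 278.6°.

278.6°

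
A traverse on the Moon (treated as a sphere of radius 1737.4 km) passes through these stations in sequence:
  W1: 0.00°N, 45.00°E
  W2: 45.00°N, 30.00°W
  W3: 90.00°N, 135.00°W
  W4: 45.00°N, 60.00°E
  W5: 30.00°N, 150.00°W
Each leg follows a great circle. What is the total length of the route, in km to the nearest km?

8176 km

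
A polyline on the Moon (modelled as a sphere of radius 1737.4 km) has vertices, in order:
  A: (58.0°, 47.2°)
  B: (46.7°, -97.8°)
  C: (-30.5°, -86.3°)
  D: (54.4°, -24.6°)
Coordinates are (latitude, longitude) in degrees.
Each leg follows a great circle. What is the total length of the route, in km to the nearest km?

7561 km

Leg A→B: central angle 1.2456 rad, distance 2164.1 km.
Leg B→C: central angle 1.3595 rad, distance 2362.1 km.
Leg C→D: central angle 1.7466 rad, distance 3034.5 km.
Total: 2164.1 + 2362.1 + 3034.5 ≈ 7561 km.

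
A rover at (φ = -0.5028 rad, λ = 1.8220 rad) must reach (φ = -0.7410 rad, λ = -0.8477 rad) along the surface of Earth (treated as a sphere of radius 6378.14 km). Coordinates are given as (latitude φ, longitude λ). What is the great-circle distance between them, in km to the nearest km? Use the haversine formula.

Let φ₁ = -0.5028 rad, φ₂ = -0.7410 rad, and Δλ = -2.6697 rad.
Haversine: a = sin²(Δφ/2) + cos φ₁ cos φ₂ sin²(Δλ/2) = 0.0141 + (0.8762)(0.7378)(0.9454) = 0.62527.
Central angle c = 2·arcsin(√a) = 1.82404 rad.
Distance = R·c = 6378.14 × 1.8240 ≈ 11634 km.

11634 km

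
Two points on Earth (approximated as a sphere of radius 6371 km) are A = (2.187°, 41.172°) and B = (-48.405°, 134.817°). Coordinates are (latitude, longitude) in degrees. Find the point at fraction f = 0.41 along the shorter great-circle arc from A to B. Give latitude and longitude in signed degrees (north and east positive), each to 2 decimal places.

-25.84°, 68.56°

The central angle between A and B is δ = 1.6416 rad.
With f = 0.41, the slerp weights are sin((1−f)δ)/sin δ = 0.8261 and sin(fδ)/sin δ = 0.6249.
Weighted sum of the unit vectors: (0.8261)·(0.7522,0.6578,0.0382) + (0.6249)·(-0.4679,0.4709,-0.7479) = (0.3290, 0.8377, -0.4358).
Converting back: φ = atan2(z, √(x²+y²)) = -25.84°, λ = atan2(y, x) = 68.56°.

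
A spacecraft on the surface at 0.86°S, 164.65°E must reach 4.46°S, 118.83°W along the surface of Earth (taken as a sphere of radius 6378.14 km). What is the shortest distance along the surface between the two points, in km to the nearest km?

Let φ₁ = -0.0150 rad, φ₂ = -0.0778 rad, and Δλ = 1.3355 rad.
cos c = sin φ₁ sin φ₂ + cos φ₁ cos φ₂ cos Δλ = (-0.0150)(-0.0778) + (0.9999)(0.9970)(0.2331) = 0.23354,
so c = arccos(0.23354) = 1.33508 rad.
Distance = R·c = 6378.14 × 1.3351 ≈ 8515 km.

8515 km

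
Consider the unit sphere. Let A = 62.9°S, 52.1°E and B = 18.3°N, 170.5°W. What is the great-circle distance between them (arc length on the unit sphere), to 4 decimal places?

In radians: φ₁ = -1.0978, φ₂ = 0.3194, Δλ = 137.400° = 2.3981 rad.
cos c = sin φ₁ sin φ₂ + cos φ₁ cos φ₂ cos Δλ = (-0.8902)(0.3140) + (0.4555)(0.9494)(-0.7361) = -0.59789,
so c = arccos(-0.59789) = 2.21166 rad.
On the unit sphere the arc length equals the central angle: 2.2117.

2.2117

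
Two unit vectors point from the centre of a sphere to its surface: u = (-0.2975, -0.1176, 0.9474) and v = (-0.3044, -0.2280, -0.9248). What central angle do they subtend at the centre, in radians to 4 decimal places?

2.4324 rad

u·v = -0.7588; |u| = 1.0000, |v| = 0.9999.
cos θ = (u·v)/(|u||v|) = -0.7589, so θ = 2.4324 rad.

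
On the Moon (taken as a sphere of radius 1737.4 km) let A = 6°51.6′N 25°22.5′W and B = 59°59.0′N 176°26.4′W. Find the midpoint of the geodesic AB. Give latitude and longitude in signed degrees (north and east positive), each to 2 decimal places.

The central angle between A and B is δ = 1.9084 rad.
With f = 0.5, the slerp weights are sin((1−f)δ)/sin δ = 0.8647 and sin(fδ)/sin δ = 0.8647.
Weighted sum of the unit vectors: (0.8647)·(0.8971,-0.4255,0.1194) + (0.8647)·(-0.4993,-0.0311,0.8659) = (0.3439, -0.3948, 0.8520).
Converting back: φ = atan2(z, √(x²+y²)) = 58.43°, λ = atan2(y, x) = -48.94°.

58.43°, -48.94°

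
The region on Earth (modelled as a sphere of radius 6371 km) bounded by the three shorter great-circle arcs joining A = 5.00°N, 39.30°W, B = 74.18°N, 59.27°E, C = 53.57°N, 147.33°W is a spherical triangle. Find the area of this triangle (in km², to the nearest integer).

Side lengths (central angles): a = 0.8901, b = 1.6840, c = 1.5274 rad; semiperimeter s = 2.0507.
By l'Huilier's theorem, tan(E/4) = √[tan(s/2) tan((s−a)/2) tan((s−b)/2) tan((s−c)/2)], giving spherical excess E = 0.9105 rad.
Area = E·R² = 0.9105 × (6371)² ≈ 36958332 km².

36958332 km²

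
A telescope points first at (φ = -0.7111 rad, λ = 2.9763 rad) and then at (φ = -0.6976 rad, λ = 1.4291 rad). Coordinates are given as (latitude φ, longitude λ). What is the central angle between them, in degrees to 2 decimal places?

64.34°

Let φ₁ = -0.7111 rad, φ₂ = -0.6976 rad, and Δλ = -1.5472 rad.
Haversine: a = sin²(Δφ/2) + cos φ₁ cos φ₂ sin²(Δλ/2) = 0.0000 + (0.7576)(0.7664)(0.4882) = 0.28352.
Central angle c = 2·arcsin(√a) = 1.12302 rad.
So the angular separation is 64.34°.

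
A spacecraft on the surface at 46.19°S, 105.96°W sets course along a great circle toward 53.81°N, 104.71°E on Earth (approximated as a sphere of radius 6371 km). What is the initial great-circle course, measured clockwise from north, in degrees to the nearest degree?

Δλ = -149.330° = -2.6063 rad.
y = sin Δλ · cos φ₂ = (-0.5101)(0.5905) = -0.3012
x = cos φ₁ sin φ₂ − sin φ₁ cos φ₂ cos Δλ = (0.6923)(0.8071) − (-0.7216)(0.5905)(-0.8601) = 0.1922
θ = atan2(y, x) = -57.46°; adding 360° gives 303°.

303°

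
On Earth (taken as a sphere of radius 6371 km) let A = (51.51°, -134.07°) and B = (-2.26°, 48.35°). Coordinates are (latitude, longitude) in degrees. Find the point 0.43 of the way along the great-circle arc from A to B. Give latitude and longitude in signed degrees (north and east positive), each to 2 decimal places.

Central angle δ = 2.2813 rad. Interpolating on the sphere with fraction f = 0.43:
P = [sin((1−f)δ)·A + sin(fδ)·B] / sin δ = 1.2712·A + 1.0963·B in Cartesian coordinates,
giving P = (0.1777, 0.2501, 0.9518), i.e. latitude 72.14°, longitude 54.60°.

72.14°, 54.60°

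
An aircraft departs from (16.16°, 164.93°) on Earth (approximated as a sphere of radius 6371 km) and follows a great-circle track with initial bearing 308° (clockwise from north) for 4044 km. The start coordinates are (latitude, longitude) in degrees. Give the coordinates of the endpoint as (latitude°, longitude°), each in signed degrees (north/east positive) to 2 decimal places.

Angular distance δ = d/R = 4044/6371 = 0.63475 rad; initial bearing θ = 5.3756 rad.
sin φ₂ = sin φ₁ cos δ + cos φ₁ sin δ cos θ = (0.2783)(0.8052) + (0.9605)(0.5930)(0.6157) = 0.5748, so φ₂ = 35.08°.
Δλ = atan2(sin θ sin δ cos φ₁, cos δ − sin φ₁ sin φ₂) = atan2(-0.4488, 0.6453) = -34.821°.
λ₂ = 164.930° − 34.821° = 130.11°.

35.08°, 130.11°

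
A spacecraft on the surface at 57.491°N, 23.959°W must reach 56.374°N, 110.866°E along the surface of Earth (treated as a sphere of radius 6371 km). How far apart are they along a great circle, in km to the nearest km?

6727 km

In radians: φ₁ = 1.0034, φ₂ = 0.9839, Δλ = 134.825° = 2.3531 rad.
cos c = sin φ₁ sin φ₂ + cos φ₁ cos φ₂ cos Δλ = (0.8433)(0.8327) + (0.5374)(0.5538)(-0.7049) = 0.49240,
so c = arccos(0.49240) = 1.05596 rad.
Distance = R·c = 6371 × 1.0560 ≈ 6727 km.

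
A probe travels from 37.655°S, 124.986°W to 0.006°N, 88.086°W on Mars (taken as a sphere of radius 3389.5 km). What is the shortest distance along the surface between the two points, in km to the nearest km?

3001 km

In radians: φ₁ = -0.6572, φ₂ = 0.0001, Δλ = 36.900° = 0.6440 rad.
cos c = sin φ₁ sin φ₂ + cos φ₁ cos φ₂ cos Δλ = (-0.6109)(0.0001) + (0.7917)(1.0000)(0.7997) = 0.63305,
so c = arccos(0.63305) = 0.88531 rad.
Distance = R·c = 3389.5 × 0.8853 ≈ 3001 km.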